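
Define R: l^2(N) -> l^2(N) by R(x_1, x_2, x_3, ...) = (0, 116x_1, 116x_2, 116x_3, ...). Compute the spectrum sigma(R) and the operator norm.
sigma(R) = closed disk {z in C : |z| ≤ 116}; ||R|| = 116

Note R = 116·U where U is the unit right shift (U x)_k = x_{k-1} (with x_0 := 0); so ||R|| = 116||U|| and sigma(R) = 116·sigma(U). ||R x||^2 = sum_{k≥1} |116x_k|^2 = 13456||x||^2, so ||R|| = 116 and sigma(R) ⊂ {|z| ≤ 116}. For any |lambda| < 116, the equation (R - lambda I) x = 0 forces x_1 = 0, then 116x_k = lambda x_{k+1} ⇒ x = 0, so R has no eigenvalues. But (R - lambda I) is not surjective for |lambda| < 116: solving (R - lambda I) x = e_1 would require x_n proportional to (lambda/116)^(-n), which is not in l^2. So every |lambda| < 116 lies in the residual spectrum. The boundary |lambda| = 116 is in the approximate point spectrum (the spectrum is closed). Hence sigma(R) is the closed disk of radius 116.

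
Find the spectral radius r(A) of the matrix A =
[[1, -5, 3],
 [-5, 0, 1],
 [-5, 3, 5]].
r(A) ≈ 5.9239

The eigenvalues of A are the roots of its characteristic polynomial. With M = A (coefficients from the trace, the sum of principal 2x2 minors, and det A):
  p(λ) = det(λ I - M) = λ^3 - 6λ^2 - 8λ + 148.
No integer candidate from the rational root theorem (±divisors of 148) is a root, so the roots are irrational. The cubic discriminant is Δ = -331312 < 0, so there is one real root and a complex-conjugate pair. p(-5) = -87 and p(-4) = 20 have opposite signs, so a root lies in (-5, -4); Newton's method refines it to λ ≈ -4.2175. Dividing out (λ - (-4.2175)) leaves approximately λ^2 - 10.2175λ + 35.092. For λ^2 - 10.2175λ + 35.092 the discriminant is -35.9712. It is negative, so the remaining roots are the complex-conjugate pair λ ≈ 5.1087 ± 2.9988i. Their product equals the constant term, so |λ|^2 ≈ 35.092 and |λ| ≈ 5.9239.
Thus the eigenvalues (to 4 decimals) are -4.2175 (modulus 4.2175); 5.1087 ± 2.9988i (modulus 5.9239). The spectral radius is the largest modulus: r(A) ≈ 5.9239. (Cross-check: r(A) ≤ ||A||_2 ≈ 8.7981; equality holds whenever A is normal, though it can also hold for some non-normal A.)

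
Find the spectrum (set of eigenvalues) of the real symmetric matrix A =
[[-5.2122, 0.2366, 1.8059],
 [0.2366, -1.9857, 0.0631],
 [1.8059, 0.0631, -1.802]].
sigma(A) ≈ {-6, -2, -1}

A is real symmetric, so its spectrum consists of real eigenvalues. Expanding the characteristic polynomial of the displayed matrix gives
  det(λ I - A) = p(λ) = λ^3 + (9)λ^2 + (20)λ + (11.999).
Solving p(λ) = 0 yields eigenvalues ≈ -6, -2, -1. (A is shown rounded to 4 decimals, so these recover the underlying integer eigenvalues to within that precision.)
Verification: the trace of A = -9 equals the sum of eigenvalues -9, and det(A) ≈ -11.9990 matches the eigenvalue product -12.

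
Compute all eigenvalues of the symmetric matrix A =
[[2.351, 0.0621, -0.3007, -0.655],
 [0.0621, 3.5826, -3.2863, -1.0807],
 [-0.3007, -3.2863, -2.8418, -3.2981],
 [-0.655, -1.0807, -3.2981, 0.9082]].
sigma(A) ≈ {-6, 2, 3, 5}

A is real symmetric, so its spectrum consists of real eigenvalues. Expanding the characteristic polynomial of the displayed matrix gives
  det(λ I - A) = p(λ) = λ^4 + (-4)λ^3 + (-29)λ^2 + (156)λ + (-180).
Solving p(λ) = 0 yields eigenvalues ≈ -6, 2, 3, 5. (A is shown rounded to 4 decimals, so these recover the underlying integer eigenvalues to within that precision.)
Verification: the trace of A = 4 equals the sum of eigenvalues 4, and det(A) ≈ -180.0003 matches the eigenvalue product -180.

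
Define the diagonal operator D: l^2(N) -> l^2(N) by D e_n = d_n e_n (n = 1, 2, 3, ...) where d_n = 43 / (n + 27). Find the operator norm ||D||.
||D|| = 43/28 (attained at n = 1)

For D diagonal, ||D|| = sup_n |d_n| = sup_n 43/(n + 27). This is positive and strictly decreasing in n, so the supremum is attained at n = 1: d_1 = 43/(1 + 27) = 43/28. Hence ||D|| = 43/28.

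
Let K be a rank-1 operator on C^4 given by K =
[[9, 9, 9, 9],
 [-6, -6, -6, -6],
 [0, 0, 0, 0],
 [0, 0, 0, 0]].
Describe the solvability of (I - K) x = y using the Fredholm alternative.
(I - K) is invertible (det(I - K) = -2 ≠ 0), so for every y in C^4 the equation (I - K) x = y has a unique solution.

K has rank 1, so it is an outer product K = u v^T: every row of K is a multiple of one row vector. Reading off the entries, u = (3, -2, 0, 0) and v = (3, 3, 3, 3) (row i of K equals u_i·v^T). A rank-one matrix u v^T satisfies K u = u (v·u) and kills the (3)-dimensional subspace v^⊥, so its characteristic polynomial is lambda^3 (lambda - v·u) with v·u = tr K = 3. Hence the eigenvalues of I - K are 1 (multiplicity 3) and 1 - (3) = -2, so det(I - K) = -2. (Direct check: I - K =
[[-8, -9, -9, -9],
 [6, 7, 6, 6],
 [0, 0, 1, 0],
 [0, 0, 0, 1]]
has determinant -2.) The finite-dimensional Fredholm alternative says: either (I - K) is invertible, or ker(I - K) ≠ {0} and then range(I - K) = ker((I - K)^*)^⊥, with dim ker(I - K) = dim ker((I - K)^*). Since det(I - K) ≠ 0, 1 is not an eigenvalue of K and ker(I - K) = {0}, so we are in the first case: for every y there is a unique x = (I - K)^(-1) y. Explicitly, by the Sherman–Morrison formula, (I - u v^T)^(-1) = I + u v^T/(1 - v·u), i.e. (I - K)^(-1) = I + K/(-2).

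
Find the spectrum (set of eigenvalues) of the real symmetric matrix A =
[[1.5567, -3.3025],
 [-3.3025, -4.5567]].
sigma(A) ≈ {-6, 3}

A is real symmetric, so its spectrum consists of real eigenvalues. Expanding the characteristic polynomial of the displayed matrix gives
  det(λ I - A) = p(λ) = λ^2 + (3)λ + (-18).
Solving p(λ) = 0 yields eigenvalues ≈ -6, 3. (A is shown rounded to 4 decimals, so these recover the underlying integer eigenvalues to within that precision.)
Verification: the trace of A = -3 equals the sum of eigenvalues -3, and det(A) ≈ -17.9999 matches the eigenvalue product -18.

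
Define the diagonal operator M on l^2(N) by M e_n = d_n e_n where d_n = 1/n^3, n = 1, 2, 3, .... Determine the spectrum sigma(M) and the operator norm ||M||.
sigma(M) = {1/n^3 : n ≥ 1} ∪ {0}; ||M|| = 1

A bounded diagonal operator on l^2 with diagonal entries d_n has spectrum equal to the closure of {d_n : n ≥ 1}: every d_n is an eigenvalue (with eigenvector e_n), so {d_n} ⊂ sigma(M); the spectrum is closed, so its closure is too; and for lambda not in the closure, (M - lambda I) has bounded inverse (the diagonal entries 1/(d_n - lambda) are bounded). For our sequence d_n = 1/n^3, n = 1, 2, 3, ...:
  - {d_n} = {1/n^3 : n ≥ 1}; the only limit point is 0
  - closure = {1/n^3 : n ≥ 1} ∪ {0}
For the norm: a diagonal operator has ||M|| = sup_n |d_n|. Here d_n = 1/n^3 is positive and decreasing, so sup_n |d_n| = d_1 = 1. So ||M|| = 1.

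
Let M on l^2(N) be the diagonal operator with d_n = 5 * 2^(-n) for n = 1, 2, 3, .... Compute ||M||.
||M|| = 5/2 (attained at n = 1)

For M diagonal, ||M|| = sup_n |d_n|. The sequence d_n = 5 * 2^(-n) is positive and strictly decreasing (ratio 2^(-1) < 1), so the supremum is d_1 = 5/2. Hence ||M|| = 5/2.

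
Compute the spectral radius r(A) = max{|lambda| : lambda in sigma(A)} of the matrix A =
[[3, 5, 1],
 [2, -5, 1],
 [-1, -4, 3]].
r(A) ≈ 5.835

The eigenvalues of A are the roots of its characteristic polynomial. With M = A (coefficients from the trace, the sum of principal 2x2 minors, and det A):
  p(λ) = det(λ I - M) = λ^3 - λ^2 - 26λ + 81.
No integer candidate from the rational root theorem (±divisors of 81) is a root, so the roots are irrational. The cubic discriminant is Δ = -67935 < 0, so there is one real root and a complex-conjugate pair. p(-6) = -15 and p(-5) = 61 have opposite signs, so a root lies in (-6, -5); Newton's method refines it to λ ≈ -5.835. Dividing out (λ - (-5.835)) leaves approximately λ^2 - 6.835λ + 13.8818. For λ^2 - 6.835λ + 13.8818 the discriminant is -8.8105. It is negative, so the remaining roots are the complex-conjugate pair λ ≈ 3.4175 ± 1.4841i. Their product equals the constant term, so |λ|^2 ≈ 13.8818 and |λ| ≈ 3.7258.
Thus the eigenvalues (to 4 decimals) are -5.835 (modulus 5.835); 3.4175 ± 1.4841i (modulus 3.7258). The spectral radius is the largest modulus: r(A) ≈ 5.835. (Cross-check: r(A) ≤ ||A||_2 ≈ 8.3531; equality holds whenever A is normal, though it can also hold for some non-normal A.)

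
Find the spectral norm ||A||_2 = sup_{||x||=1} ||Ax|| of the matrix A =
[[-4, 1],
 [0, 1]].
||A||_2 = sqrt((18 + sqrt(260))/2) ≈ 4.1306 (= sqrt(largest eigenvalue of A^T A))

||A||_2 = sigma_max(A) = sqrt(lambda_max(A^T A)). Form the symmetric matrix M = A^T A =
[[16, -4],
 [-4, 2]].
Its characteristic polynomial (trace, determinant of M give the coefficients) is
  p(λ) = det(λ I - M) = λ^2 - 18λ + 16.
For λ^2 - 18λ + 16 the discriminant is 260. It is nonnegative but not a perfect square, so the roots are real and irrational: λ = (18 ± sqrt(260))/2 ≈ 17.0623, 0.9377.
So the eigenvalues of A^T A are ≈ 0.9377, 17.0623 (all ≥ 0, as they must be for A^T A). The largest is λ_max = (18 + sqrt(260))/2 ≈ 17.0623, hence ||A||_2 = sqrt(λ_max) = sqrt((18 + sqrt(260))/2) ≈ 4.1306.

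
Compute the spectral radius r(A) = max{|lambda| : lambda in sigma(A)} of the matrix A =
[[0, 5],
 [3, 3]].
r(A) = (3 + sqrt(69))/2 ≈ 5.6533

The eigenvalues of A are the roots of its characteristic polynomial. With M = A (coefficients from the trace and determinant):
  p(λ) = det(λ I - M) = λ^2 - 3λ - 15.
For λ^2 - 3λ - 15 the discriminant is 69. It is nonnegative but not a perfect square, so the roots are real and irrational: λ = (3 ± sqrt(69))/2 ≈ 5.6533, -2.6533.
Thus the eigenvalues (to 4 decimals) are 5.6533 (modulus 5.6533); -2.6533 (modulus 2.6533). The spectral radius is the largest modulus: r(A) = (3 + sqrt(69))/2 ≈ 5.6533. (Cross-check: r(A) ≤ ||A||_2 ≈ 6.0748; equality holds whenever A is normal, though it can also hold for some non-normal A.)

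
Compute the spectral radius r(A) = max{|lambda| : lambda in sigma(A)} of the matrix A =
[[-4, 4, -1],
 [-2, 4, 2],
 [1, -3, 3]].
r(A) ≈ 3.8849

The eigenvalues of A are the roots of its characteristic polynomial. With M = A (coefficients from the trace, the sum of principal 2x2 minors, and det A):
  p(λ) = det(λ I - M) = λ^3 - 3λ^2 - λ + 42.
No integer candidate from the rational root theorem (±divisors of 42) is a root, so the roots are irrational. The cubic discriminant is Δ = -40811 < 0, so there is one real root and a complex-conjugate pair. p(-3) = -9 and p(-2) = 24 have opposite signs, so a root lies in (-3, -2); Newton's method refines it to λ ≈ -2.7828. Dividing out (λ - (-2.7828)) leaves approximately λ^2 - 5.7828λ + 15.0926. For λ^2 - 5.7828λ + 15.0926 the discriminant is -26.9293. It is negative, so the remaining roots are the complex-conjugate pair λ ≈ 2.8914 ± 2.5947i. Their product equals the constant term, so |λ|^2 ≈ 15.0926 and |λ| ≈ 3.8849.
Thus the eigenvalues (to 4 decimals) are -2.7828 (modulus 2.7828); 2.8914 ± 2.5947i (modulus 3.8849). The spectral radius is the largest modulus: r(A) ≈ 3.8849. (Cross-check: r(A) ≤ ||A||_2 ≈ 7.7795; equality holds whenever A is normal, though it can also hold for some non-normal A.)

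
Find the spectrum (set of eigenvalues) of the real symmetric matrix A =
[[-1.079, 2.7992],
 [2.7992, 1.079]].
sigma(A) ≈ {-3, 3}

A is real symmetric, so its spectrum consists of real eigenvalues. Expanding the characteristic polynomial of the displayed matrix gives
  det(λ I - A) = p(λ) = λ^2 + (0)λ + (-9).
Solving p(λ) = 0 yields eigenvalues ≈ -3, 3. (A is shown rounded to 4 decimals, so these recover the underlying integer eigenvalues to within that precision.)
Verification: the trace of A = 0 equals the sum of eigenvalues 0, and det(A) ≈ -8.9998 matches the eigenvalue product -9.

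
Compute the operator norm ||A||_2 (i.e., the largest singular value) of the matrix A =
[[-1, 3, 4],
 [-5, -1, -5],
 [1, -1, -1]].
||A||_2 ≈ 7.7966 (= sqrt(largest eigenvalue of A^T A))

||A||_2 = sigma_max(A) = sqrt(lambda_max(A^T A)). Form the symmetric matrix M = A^T A =
[[27, 1, 20],
 [1, 11, 18],
 [20, 18, 42]].
Its characteristic polynomial (trace, sum of principal 2x2 minors, determinant of M give the coefficients) is
  p(λ) = det(λ I - M) = λ^3 - 80λ^2 + 1168λ - 4.
No integer candidate from the rational root theorem (±divisors of 4) is a root, so the roots are irrational. The cubic discriminant is Δ = 2355914320 > 0, so there are three distinct real roots. p(0) = -4 and p(1) = 1085 have opposite signs, so a root lies in (0, 1); Newton's method refines it to λ ≈ 0.0034. p(19) = 167 and p(20) = -644 have opposite signs, so a root lies in (19, 20); Newton's method refines it to λ ≈ 19.2104. p(60) = -1924 and p(61) = 545 have opposite signs, so a root lies in (60, 61); Newton's method refines it to λ ≈ 60.7862. Check (Vieta): the three roots sum to 80, matching tr M = 80.
So the eigenvalues of A^T A are ≈ 0.0034, 19.2104, 60.7862 (all ≥ 0, as they must be for A^T A). The largest is λ_max ≈ 60.7862, hence ||A||_2 = sqrt(λ_max) ≈ 7.7966.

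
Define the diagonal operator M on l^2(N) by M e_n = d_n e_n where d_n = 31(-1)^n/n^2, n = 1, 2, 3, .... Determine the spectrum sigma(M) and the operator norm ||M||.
sigma(M) = {31(-1)^n/n^2 : n ≥ 1} ∪ {0}; ||M|| = 31

A bounded diagonal operator on l^2 with diagonal entries d_n has spectrum equal to the closure of {d_n : n ≥ 1}: every d_n is an eigenvalue (with eigenvector e_n), so {d_n} ⊂ sigma(M); the spectrum is closed, so its closure is too; and for lambda not in the closure, (M - lambda I) has bounded inverse (the diagonal entries 1/(d_n - lambda) are bounded). For our sequence d_n = 31(-1)^n/n^2, n = 1, 2, 3, ...:
  - {d_n} = {31(-1)^n/n^2 : n ≥ 1}; the only limit point is 0
  - closure = {31(-1)^n/n^2 : n ≥ 1} ∪ {0}
For the norm: a diagonal operator has ||M|| = sup_n |d_n|. Here |d_n| = 31/n^2 is decreasing, so sup_n |d_n| = |d_1| = 31. So ||M|| = 31.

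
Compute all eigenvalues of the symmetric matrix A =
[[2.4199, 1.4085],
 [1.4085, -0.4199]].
sigma(A) ≈ {-1, 3}

A is real symmetric, so its spectrum consists of real eigenvalues. Expanding the characteristic polynomial of the displayed matrix gives
  det(λ I - A) = p(λ) = λ^2 + (-2)λ + (-3).
Solving p(λ) = 0 yields eigenvalues ≈ -1, 3. (A is shown rounded to 4 decimals, so these recover the underlying integer eigenvalues to within that precision.)
Verification: the trace of A = 2 equals the sum of eigenvalues 2, and det(A) ≈ -3.0000 matches the eigenvalue product -3.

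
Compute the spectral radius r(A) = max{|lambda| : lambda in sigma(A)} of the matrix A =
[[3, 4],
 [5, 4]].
r(A) = 8

The eigenvalues of A are the roots of its characteristic polynomial. With M = A (coefficients from the trace and determinant):
  p(λ) = det(λ I - M) = λ^2 - 7λ - 8.
For λ^2 - 7λ - 8 the discriminant is 81. It is a perfect square (9^2), so the roots are rational: λ = (7 ± 9)/2 = 8, -1.
Thus the eigenvalues (to 4 decimals) are 8 (modulus 8); -1 (modulus 1). The spectral radius is the largest modulus: r(A) = 8. (Cross-check: r(A) ≤ ||A||_2 ≈ 8.0632; equality holds whenever A is normal, though it can also hold for some non-normal A.)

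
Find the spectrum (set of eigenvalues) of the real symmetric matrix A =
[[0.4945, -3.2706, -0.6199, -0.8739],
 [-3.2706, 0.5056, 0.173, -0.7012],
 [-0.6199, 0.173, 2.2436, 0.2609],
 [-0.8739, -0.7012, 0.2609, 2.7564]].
sigma(A) ≈ {-3, 2, 3, 4}

A is real symmetric, so its spectrum consists of real eigenvalues. Expanding the characteristic polynomial of the displayed matrix gives
  det(λ I - A) = p(λ) = λ^4 + (-6)λ^3 + (-1)λ^2 + (54.0013)λ + (-72.0036).
Solving p(λ) = 0 yields eigenvalues ≈ -3, 2, 3, 4. (A is shown rounded to 4 decimals, so these recover the underlying integer eigenvalues to within that precision.)
Verification: the trace of A = 6 equals the sum of eigenvalues 6, and det(A) ≈ -72.0036 matches the eigenvalue product -72.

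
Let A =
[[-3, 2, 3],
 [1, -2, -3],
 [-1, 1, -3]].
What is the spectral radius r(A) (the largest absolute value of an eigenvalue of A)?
r(A) = sqrt(18) ≈ 4.2426

The eigenvalues of A are the roots of its characteristic polynomial. With M = A (coefficients from the trace, the sum of principal 2x2 minors, and det A):
  p(λ) = det(λ I - M) = λ^3 + 8λ^2 + 25λ + 18.
By the rational root theorem any rational root is an integer divisor of 18. Testing λ = -1: p(-1) = -1 + 8 - 25 + 18 = 0, so λ = -1 is a root. Dividing out (λ + 1) leaves p(λ) = (λ + 1)(λ^2 + 7λ + 18). For λ^2 + 7λ + 18 the discriminant is -23. It is negative, so the roots are the complex-conjugate pair λ = -7/2 ± (sqrt(23)/2) i ≈ -3.5 ± 2.3979i. For a conjugate pair the product of the roots equals the constant term, so |λ|^2 = 18 and |λ| = sqrt(18) ≈ 4.2426.
Thus the eigenvalues (to 4 decimals) are -3.5 ± 2.3979i (modulus 4.2426); -1 (modulus 1). The spectral radius is the largest modulus: r(A) = sqrt(18) ≈ 4.2426. (Cross-check: r(A) ≤ ||A||_2 ≈ 6.0292; equality holds whenever A is normal, though it can also hold for some non-normal A.)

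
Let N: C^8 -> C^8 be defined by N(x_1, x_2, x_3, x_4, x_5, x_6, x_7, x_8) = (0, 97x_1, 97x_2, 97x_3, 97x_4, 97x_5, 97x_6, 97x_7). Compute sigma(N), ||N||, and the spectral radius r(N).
sigma(N) = {0}; ||N|| = 97; r(N) = 0. (N is nilpotent with N^8 = 0.)

On C^8, N is a strictly lower-triangular matrix with 97 on the subdiagonal and zeros elsewhere, so its characteristic polynomial is lambda^8 and every eigenvalue is 0: sigma(N) = {0}. For the operator norm, N e_i = 97e_{i+1} for i = 1, ..., 7 and N e_8 = 0, so the singular values of N are 97 (with multiplicity 7) and 0; hence ||N|| = 97. The spectral radius r(N) = max|lambda| = 0. Note ||N|| > r(N) — characteristic of non-normal nilpotent operators. Indeed N^8 = 0.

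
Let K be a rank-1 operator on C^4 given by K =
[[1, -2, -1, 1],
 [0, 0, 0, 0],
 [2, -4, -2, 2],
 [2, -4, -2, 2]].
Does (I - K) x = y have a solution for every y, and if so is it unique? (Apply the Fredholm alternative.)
(I - K) is singular (det(I - K) = 0, i.e. 1 ∈ sigma(K)). (I - K) x = y is solvable iff y ⊥ ker((I - K)^*) = span{(1, -2, -1, 1)}, i.e. iff y_1 - 2y_2 - y_3 + y_4 = 0. When solvable, the solutions are x = y + c·(1, 0, 2, 2), c arbitrary (ker(I - K) = span{(1, 0, 2, 2)}, dimension 1).

K has rank 1, so it is an outer product K = u v^T: every row of K is a multiple of one row vector. Reading off the entries, u = (1, 0, 2, 2) and v = (1, -2, -1, 1) (row i of K equals u_i·v^T). A rank-one matrix u v^T satisfies K u = u (v·u) and kills the (3)-dimensional subspace v^⊥, so its characteristic polynomial is lambda^3 (lambda - v·u) with v·u = tr K = 1. Hence the eigenvalues of I - K are 1 (multiplicity 3) and 1 - (1) = 0, so det(I - K) = 0. (Direct check: I - K =
[[0, 2, 1, -1],
 [0, 1, 0, 0],
 [-2, 4, 3, -2],
 [-2, 4, 2, -1]]
has determinant 0.) So 1 is an eigenvalue of K and (I - K) is not invertible. The finite-dimensional Fredholm alternative says: either (I - K) is invertible, or ker(I - K) ≠ {0} and then range(I - K) = ker((I - K)^*)^⊥, with dim ker(I - K) = dim ker((I - K)^*). We are in the second case, so we need both kernels. Kernel of I - K: (I - K) u = u - u (v·u) = u - u = 0, so ker(I - K) = span{u} = span{(1, 0, 2, 2)} (it is exactly 1-dimensional because rank(I - K) = 3). Kernel of the adjoint: K is real, so (I - K)^* = I - K^T = I - v u^T, and (I - v u^T) v = v - v (u·v) = 0; hence ker((I - K)^*) = span{v} = span{(1, -2, -1, 1)}. Therefore (I - K) x = y is solvable iff <y, v> = 0, i.e. iff y_1 - 2y_2 - y_3 + y_4 = 0. When this holds, K y = u (v·y) = 0, so (I - K) y = y and x = y is a particular solution; the full solution set is the line x = y + c·u = y + c·(1, 0, 2, 2), c ∈ C.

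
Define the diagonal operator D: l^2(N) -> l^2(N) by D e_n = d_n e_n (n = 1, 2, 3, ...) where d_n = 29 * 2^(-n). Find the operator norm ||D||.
||D|| = 29/2 (attained at n = 1)

For D diagonal, ||D|| = sup_n |d_n|. The sequence d_n = 29 * 2^(-n) is positive and strictly decreasing (ratio 2^(-1) < 1), so the supremum is d_1 = 29/2. Hence ||D|| = 29/2.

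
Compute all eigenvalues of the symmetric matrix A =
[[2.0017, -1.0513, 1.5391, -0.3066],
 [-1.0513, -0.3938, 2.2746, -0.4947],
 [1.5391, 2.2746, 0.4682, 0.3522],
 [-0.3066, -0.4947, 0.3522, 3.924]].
sigma(A) ≈ {-3, 2, 3, 4}

A is real symmetric, so its spectrum consists of real eigenvalues. Expanding the characteristic polynomial of the displayed matrix gives
  det(λ I - A) = p(λ) = λ^4 + (-6)λ^3 + (-1)λ^2 + (54)λ + (-72).
Solving p(λ) = 0 yields eigenvalues ≈ -3, 2, 3, 4. (A is shown rounded to 4 decimals, so these recover the underlying integer eigenvalues to within that precision.)
Verification: the trace of A = 6 equals the sum of eigenvalues 6, and det(A) ≈ -71.9992 matches the eigenvalue product -72.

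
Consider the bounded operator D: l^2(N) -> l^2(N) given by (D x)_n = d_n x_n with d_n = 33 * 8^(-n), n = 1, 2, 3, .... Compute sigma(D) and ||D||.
sigma(D) = {33 * 8^(-n) : n ≥ 1} ∪ {0}; ||D|| = 33/8

A bounded diagonal operator on l^2 with diagonal entries d_n has spectrum equal to the closure of {d_n : n ≥ 1}: every d_n is an eigenvalue (with eigenvector e_n), so {d_n} ⊂ sigma(D); the spectrum is closed, so its closure is too; and for lambda not in the closure, (D - lambda I) has bounded inverse (the diagonal entries 1/(d_n - lambda) are bounded). For our sequence d_n = 33 * 8^(-n), n = 1, 2, 3, ...:
  - {d_n} = {33 * 8^(-n) : n ≥ 1}; the only limit point is 0
  - closure = {33 * 8^(-n) : n ≥ 1} ∪ {0}
For the norm: a diagonal operator has ||D|| = sup_n |d_n|. Here d_n = 33 * 8^(-n) is positive and decreasing, so sup_n |d_n| = d_1 = 33/8. So ||D|| = 33/8.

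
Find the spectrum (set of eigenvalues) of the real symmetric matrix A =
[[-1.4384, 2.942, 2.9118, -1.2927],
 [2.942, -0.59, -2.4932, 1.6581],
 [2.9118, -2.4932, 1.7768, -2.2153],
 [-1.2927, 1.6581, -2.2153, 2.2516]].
sigma(A) ≈ {-6, 0, 2, 6}

A is real symmetric, so its spectrum consists of real eigenvalues. Expanding the characteristic polynomial of the displayed matrix gives
  det(λ I - A) = p(λ) = λ^4 + (-2)λ^3 + (-36)λ^2 + (72)λ + (0).
Solving p(λ) = 0 yields eigenvalues ≈ -6, 0, 2, 6. (A is shown rounded to 4 decimals, so these recover the underlying integer eigenvalues to within that precision.)
Verification: the trace of A = 2 equals the sum of eigenvalues 2, and det(A) ≈ -0.0002 matches the eigenvalue product 0.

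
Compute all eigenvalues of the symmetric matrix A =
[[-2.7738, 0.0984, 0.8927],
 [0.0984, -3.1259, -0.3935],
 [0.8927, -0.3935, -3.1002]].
sigma(A) ≈ {-4, -3, -2}

A is real symmetric, so its spectrum consists of real eigenvalues. Expanding the characteristic polynomial of the displayed matrix gives
  det(λ I - A) = p(λ) = λ^3 + (9)λ^2 + (26)λ + (24).
Solving p(λ) = 0 yields eigenvalues ≈ -4, -3, -2. (A is shown rounded to 4 decimals, so these recover the underlying integer eigenvalues to within that precision.)
Verification: the trace of A = -9 equals the sum of eigenvalues -9, and det(A) ≈ -23.9992 matches the eigenvalue product -24.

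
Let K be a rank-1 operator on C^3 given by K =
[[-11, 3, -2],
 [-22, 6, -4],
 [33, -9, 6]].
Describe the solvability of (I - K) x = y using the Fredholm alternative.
(I - K) is singular (det(I - K) = 0, i.e. 1 ∈ sigma(K)). (I - K) x = y is solvable iff y ⊥ ker((I - K)^*) = span{(-11, 3, -2)}, i.e. iff -11y_1 + 3y_2 - 2y_3 = 0. When solvable, the solutions are x = y + c·(1, 2, -3), c arbitrary (ker(I - K) = span{(1, 2, -3)}, dimension 1).

K has rank 1, so it is an outer product K = u v^T: every row of K is a multiple of one row vector. Reading off the entries, u = (1, 2, -3) and v = (-11, 3, -2) (row i of K equals u_i·v^T). A rank-one matrix u v^T satisfies K u = u (v·u) and kills the (2)-dimensional subspace v^⊥, so its characteristic polynomial is lambda^2 (lambda - v·u) with v·u = tr K = 1. Hence the eigenvalues of I - K are 1 (multiplicity 2) and 1 - (1) = 0, so det(I - K) = 0. (Direct check: I - K =
[[12, -3, 2],
 [22, -5, 4],
 [-33, 9, -5]]
has determinant 0.) So 1 is an eigenvalue of K and (I - K) is not invertible. The finite-dimensional Fredholm alternative says: either (I - K) is invertible, or ker(I - K) ≠ {0} and then range(I - K) = ker((I - K)^*)^⊥, with dim ker(I - K) = dim ker((I - K)^*). We are in the second case, so we need both kernels. Kernel of I - K: (I - K) u = u - u (v·u) = u - u = 0, so ker(I - K) = span{u} = span{(1, 2, -3)} (it is exactly 1-dimensional because rank(I - K) = 2). Kernel of the adjoint: K is real, so (I - K)^* = I - K^T = I - v u^T, and (I - v u^T) v = v - v (u·v) = 0; hence ker((I - K)^*) = span{v} = span{(-11, 3, -2)}. Therefore (I - K) x = y is solvable iff <y, v> = 0, i.e. iff -11y_1 + 3y_2 - 2y_3 = 0. When this holds, K y = u (v·y) = 0, so (I - K) y = y and x = y is a particular solution; the full solution set is the line x = y + c·u = y + c·(1, 2, -3), c ∈ C.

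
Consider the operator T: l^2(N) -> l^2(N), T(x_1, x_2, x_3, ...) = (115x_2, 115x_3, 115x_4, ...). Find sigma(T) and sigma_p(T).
sigma(T) = closed disk {z in C : |z| ≤ 115}; sigma_p(T) = open disk {z in C : |z| < 115}

Note T = 115·V where V is the unit left shift (V x)_k = x_{k+1}; so sigma(T) = 115·sigma(V) and ||T|| = 115||V||. ||T x||^2 = 13225sum_{k≥2} |x_k|^2 ≤ 13225||x||^2, with equality on {x : x_1 = 0}, so ||T|| = 115. For any lambda with |lambda| < 115, set r = lambda/115 (|r| < 1); the vector x = (1, r, r^2, ...) is in l^2 and satisfies T x = 115(r, r^2, ...) = lambda x, so lambda is an eigenvalue. On the boundary |lambda| = 115 the geometric series diverges, so no l^2 eigenvector exists, but these lambda lie in the approximate point spectrum. Hence sigma(T) is the closed disk of radius 115 and sigma_p(T) is the open disk.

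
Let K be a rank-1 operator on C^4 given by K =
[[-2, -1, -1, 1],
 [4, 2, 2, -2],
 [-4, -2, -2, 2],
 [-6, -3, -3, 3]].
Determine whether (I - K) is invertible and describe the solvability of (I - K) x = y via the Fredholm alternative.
(I - K) is singular (det(I - K) = 0, i.e. 1 ∈ sigma(K)). (I - K) x = y is solvable iff y ⊥ ker((I - K)^*) = span{(-2, -1, -1, 1)}, i.e. iff -2y_1 - y_2 - y_3 + y_4 = 0. When solvable, the solutions are x = y + c·(1, -2, 2, 3), c arbitrary (ker(I - K) = span{(1, -2, 2, 3)}, dimension 1).

K has rank 1, so it is an outer product K = u v^T: every row of K is a multiple of one row vector. Reading off the entries, u = (1, -2, 2, 3) and v = (-2, -1, -1, 1) (row i of K equals u_i·v^T). A rank-one matrix u v^T satisfies K u = u (v·u) and kills the (3)-dimensional subspace v^⊥, so its characteristic polynomial is lambda^3 (lambda - v·u) with v·u = tr K = 1. Hence the eigenvalues of I - K are 1 (multiplicity 3) and 1 - (1) = 0, so det(I - K) = 0. (Direct check: I - K =
[[3, 1, 1, -1],
 [-4, -1, -2, 2],
 [4, 2, 3, -2],
 [6, 3, 3, -2]]
has determinant 0.) So 1 is an eigenvalue of K and (I - K) is not invertible. The finite-dimensional Fredholm alternative says: either (I - K) is invertible, or ker(I - K) ≠ {0} and then range(I - K) = ker((I - K)^*)^⊥, with dim ker(I - K) = dim ker((I - K)^*). We are in the second case, so we need both kernels. Kernel of I - K: (I - K) u = u - u (v·u) = u - u = 0, so ker(I - K) = span{u} = span{(1, -2, 2, 3)} (it is exactly 1-dimensional because rank(I - K) = 3). Kernel of the adjoint: K is real, so (I - K)^* = I - K^T = I - v u^T, and (I - v u^T) v = v - v (u·v) = 0; hence ker((I - K)^*) = span{v} = span{(-2, -1, -1, 1)}. Therefore (I - K) x = y is solvable iff <y, v> = 0, i.e. iff -2y_1 - y_2 - y_3 + y_4 = 0. When this holds, K y = u (v·y) = 0, so (I - K) y = y and x = y is a particular solution; the full solution set is the line x = y + c·u = y + c·(1, -2, 2, 3), c ∈ C.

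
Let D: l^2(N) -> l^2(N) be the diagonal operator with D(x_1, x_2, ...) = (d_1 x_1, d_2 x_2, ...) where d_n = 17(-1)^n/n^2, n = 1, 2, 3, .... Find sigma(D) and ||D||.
sigma(D) = {17(-1)^n/n^2 : n ≥ 1} ∪ {0}; ||D|| = 17

A bounded diagonal operator on l^2 with diagonal entries d_n has spectrum equal to the closure of {d_n : n ≥ 1}: every d_n is an eigenvalue (with eigenvector e_n), so {d_n} ⊂ sigma(D); the spectrum is closed, so its closure is too; and for lambda not in the closure, (D - lambda I) has bounded inverse (the diagonal entries 1/(d_n - lambda) are bounded). For our sequence d_n = 17(-1)^n/n^2, n = 1, 2, 3, ...:
  - {d_n} = {17(-1)^n/n^2 : n ≥ 1}; the only limit point is 0
  - closure = {17(-1)^n/n^2 : n ≥ 1} ∪ {0}
For the norm: a diagonal operator has ||D|| = sup_n |d_n|. Here |d_n| = 17/n^2 is decreasing, so sup_n |d_n| = |d_1| = 17. So ||D|| = 17.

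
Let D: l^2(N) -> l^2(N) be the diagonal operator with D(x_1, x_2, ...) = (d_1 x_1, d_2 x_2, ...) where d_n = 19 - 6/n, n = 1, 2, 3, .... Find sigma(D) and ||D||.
sigma(D) = {19 - 6/n : n ≥ 1} ∪ {19}; ||D|| = 19

A bounded diagonal operator on l^2 with diagonal entries d_n has spectrum equal to the closure of {d_n : n ≥ 1}: every d_n is an eigenvalue (with eigenvector e_n), so {d_n} ⊂ sigma(D); the spectrum is closed, so its closure is too; and for lambda not in the closure, (D - lambda I) has bounded inverse (the diagonal entries 1/(d_n - lambda) are bounded). For our sequence d_n = 19 - 6/n, n = 1, 2, 3, ...:
  - {d_n} = {19 - 6/n : n ≥ 1}; the only limit point is 19
  - closure = {19 - 6/n : n ≥ 1} ∪ {19}
For the norm: a diagonal operator has ||D|| = sup_n |d_n|. Here d_n = 19 - 6/n increases monotonically from d_1 = 13 toward 19, with all terms in [13, 19); so sup_n |d_n| = 19 (the supremum is the limit, not attained). So ||D|| = 19.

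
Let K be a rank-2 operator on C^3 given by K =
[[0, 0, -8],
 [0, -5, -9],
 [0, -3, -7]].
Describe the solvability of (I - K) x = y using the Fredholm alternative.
(I - K) is invertible (det(I - K) = 21 ≠ 0), so for every y in C^3 the equation (I - K) x = y has a unique solution.

K has rank 2 and factors as K = U V^T = u1 v1^T + u2 v2^T with u1 = (1, 3, 2), v1 = (0, -2, -2), u2 = (2, 1, 1), v2 = (0, 1, -3) (multiplying out reproduces the displayed K). The nonzero eigenvalues of U V^T coincide with those of the 2 x 2 matrix G = V^T U = [[v1·u1, v1·u2], [v2·u1, v2·u2]] = [[-10, -4], [-3, -2]], and by the Sylvester determinant identity det(I_3 - U V^T) = det(I_2 - V^T U) = det([[11, 4], [3, 3]]) = (11)(3) - (4)(3) = 21. (Direct check: I - K =
[[1, 0, 8],
 [0, 6, 9],
 [0, 3, 8]]
has determinant 21.) The finite-dimensional Fredholm alternative says: either (I - K) is invertible, or ker(I - K) ≠ {0} and then range(I - K) = ker((I - K)^*)^⊥, with dim ker(I - K) = dim ker((I - K)^*). Since det(I - K) ≠ 0, 1 is not an eigenvalue of K and ker(I - K) = {0}, so we are in the first case: for every y there is a unique x = (I - K)^(-1) y. (Explicitly, by the Woodbury identity, (I - U V^T)^(-1) = I + U (I_2 - G)^(-1) V^T.)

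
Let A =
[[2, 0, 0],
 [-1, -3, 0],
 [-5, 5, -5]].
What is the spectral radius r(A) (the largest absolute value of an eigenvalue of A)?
r(A) = 5

The eigenvalues of A are the roots of its characteristic polynomial. With M = A (coefficients from the trace, the sum of principal 2x2 minors, and det A):
  p(λ) = det(λ I - M) = λ^3 + 6λ^2 - λ - 30.
By the rational root theorem any rational root is an integer divisor of 30. Testing λ = -5: p(-5) = -125 + 150 + 5 - 30 = 0, so λ = -5 is a root. Dividing out (λ + 5) leaves p(λ) = (λ + 5)(λ^2 + λ - 6). For λ^2 + λ - 6 the discriminant is 25. It is a perfect square (5^2), so the roots are rational: λ = (-1 ± 5)/2 = 2, -3.
Thus the eigenvalues (to 4 decimals) are 2 (modulus 2); -3 (modulus 3); -5 (modulus 5). The spectral radius is the largest modulus: r(A) = 5. (Cross-check: r(A) ≤ ||A||_2 ≈ 8.8178; equality holds whenever A is normal, though it can also hold for some non-normal A.)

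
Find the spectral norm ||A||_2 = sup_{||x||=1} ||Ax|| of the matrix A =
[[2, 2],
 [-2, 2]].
||A||_2 = sqrt(8) ≈ 2.8284 (= sqrt(largest eigenvalue of A^T A))

||A||_2 = sigma_max(A) = sqrt(lambda_max(A^T A)). Form the symmetric matrix M = A^T A =
[[8, 0],
 [0, 8]].
Its characteristic polynomial (trace, determinant of M give the coefficients) is
  p(λ) = det(λ I - M) = λ^2 - 16λ + 64.
For λ^2 - 16λ + 64 the discriminant is 0. It is a perfect square (0^2), so the roots are rational: λ = (16 ± 0)/2 = 8, 8.
So the eigenvalues of A^T A are ≈ 8, 8 (all ≥ 0, as they must be for A^T A). The largest is λ_max = 8, hence ||A||_2 = sqrt(λ_max) = sqrt(8) ≈ 2.8284.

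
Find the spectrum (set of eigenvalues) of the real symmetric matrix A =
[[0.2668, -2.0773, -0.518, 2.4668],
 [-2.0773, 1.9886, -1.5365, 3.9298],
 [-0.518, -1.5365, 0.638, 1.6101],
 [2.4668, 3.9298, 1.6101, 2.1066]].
sigma(A) ≈ {-5, 1, 3, 6}

A is real symmetric, so its spectrum consists of real eigenvalues. Expanding the characteristic polynomial of the displayed matrix gives
  det(λ I - A) = p(λ) = λ^4 + (-5)λ^3 + (-23)λ^2 + (117.0015)λ + (-90).
Solving p(λ) = 0 yields eigenvalues ≈ -5, 1, 3, 6. (A is shown rounded to 4 decimals, so these recover the underlying integer eigenvalues to within that precision.)
Verification: the trace of A = 5 equals the sum of eigenvalues 5, and det(A) ≈ -89.9993 matches the eigenvalue product -90.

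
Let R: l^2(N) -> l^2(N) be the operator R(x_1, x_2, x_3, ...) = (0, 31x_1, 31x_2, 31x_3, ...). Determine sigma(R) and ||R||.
sigma(R) = closed disk {z in C : |z| ≤ 31}; ||R|| = 31

Note R = 31·U where U is the unit right shift (U x)_k = x_{k-1} (with x_0 := 0); so ||R|| = 31||U|| and sigma(R) = 31·sigma(U). ||R x||^2 = sum_{k≥1} |31x_k|^2 = 961||x||^2, so ||R|| = 31 and sigma(R) ⊂ {|z| ≤ 31}. For any |lambda| < 31, the equation (R - lambda I) x = 0 forces x_1 = 0, then 31x_k = lambda x_{k+1} ⇒ x = 0, so R has no eigenvalues. But (R - lambda I) is not surjective for |lambda| < 31: solving (R - lambda I) x = e_1 would require x_n proportional to (lambda/31)^(-n), which is not in l^2. So every |lambda| < 31 lies in the residual spectrum. The boundary |lambda| = 31 is in the approximate point spectrum (the spectrum is closed). Hence sigma(R) is the closed disk of radius 31.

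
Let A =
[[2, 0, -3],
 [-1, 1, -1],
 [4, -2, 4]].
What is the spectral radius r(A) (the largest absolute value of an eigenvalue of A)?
r(A) ≈ 4.5691

The eigenvalues of A are the roots of its characteristic polynomial. With M = A (coefficients from the trace, the sum of principal 2x2 minors, and det A):
  p(λ) = det(λ I - M) = λ^3 - 7λ^2 + 24λ - 10.
No integer candidate from the rational root theorem (±divisors of 10) is a root, so the roots are irrational. The cubic discriminant is Δ = -13252 < 0, so there is one real root and a complex-conjugate pair. p(0) = -10 and p(1) = 8 have opposite signs, so a root lies in (0, 1); Newton's method refines it to λ ≈ 0.479. Dividing out (λ - (0.479)) leaves approximately λ^2 - 6.521λ + 20.8764. For λ^2 - 6.521λ + 20.8764 the discriminant is -40.9822. It is negative, so the remaining roots are the complex-conjugate pair λ ≈ 3.2605 ± 3.2009i. Their product equals the constant term, so |λ|^2 ≈ 20.8764 and |λ| ≈ 4.5691.
Thus the eigenvalues (to 4 decimals) are 0.479 (modulus 0.479); 3.2605 ± 3.2009i (modulus 4.5691). The spectral radius is the largest modulus: r(A) ≈ 4.5691. (Cross-check: r(A) ≤ ||A||_2 ≈ 6.2798; equality holds whenever A is normal, though it can also hold for some non-normal A.)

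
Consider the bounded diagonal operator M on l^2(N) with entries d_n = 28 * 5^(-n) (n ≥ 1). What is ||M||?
||M|| = 28/5 (attained at n = 1)

For M diagonal, ||M|| = sup_n |d_n|. The sequence d_n = 28 * 5^(-n) is positive and strictly decreasing (ratio 5^(-1) < 1), so the supremum is d_1 = 28/5. Hence ||M|| = 28/5.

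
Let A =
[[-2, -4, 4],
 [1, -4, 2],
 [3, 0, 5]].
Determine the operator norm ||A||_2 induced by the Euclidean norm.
||A||_2 ≈ 7.989 (= sqrt(largest eigenvalue of A^T A))

||A||_2 = sigma_max(A) = sqrt(lambda_max(A^T A)). Form the symmetric matrix M = A^T A =
[[14, 4, 9],
 [4, 32, -24],
 [9, -24, 45]].
Its characteristic polynomial (trace, sum of principal 2x2 minors, determinant of M give the coefficients) is
  p(λ) = det(λ I - M) = λ^3 - 91λ^2 + 1845λ - 7056.
No integer candidate from the rational root theorem (±divisors of 7056) is a root, so the roots are irrational. The cubic discriminant is Δ = 1777994109 > 0, so there are three distinct real roots. p(4) = -1068 and p(5) = 19 have opposite signs, so a root lies in (4, 5); Newton's method refines it to λ ≈ 4.9812. p(22) = 138 and p(23) = -593 have opposite signs, so a root lies in (22, 23); Newton's method refines it to λ ≈ 22.1939. p(63) = -1953 and p(64) = 432 have opposite signs, so a root lies in (63, 64); Newton's method refines it to λ ≈ 63.8249. Check (Vieta): the three roots sum to 91, matching tr M = 91.
So the eigenvalues of A^T A are ≈ 4.9812, 22.1939, 63.8249 (all ≥ 0, as they must be for A^T A). The largest is λ_max ≈ 63.8249, hence ||A||_2 = sqrt(λ_max) ≈ 7.989.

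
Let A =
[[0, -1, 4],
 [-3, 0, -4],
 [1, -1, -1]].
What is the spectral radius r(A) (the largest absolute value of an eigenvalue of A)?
r(A) ≈ 3.5708

The eigenvalues of A are the roots of its characteristic polynomial. With M = A (coefficients from the trace, the sum of principal 2x2 minors, and det A):
  p(λ) = det(λ I - M) = λ^3 + λ^2 - 11λ - 19.
No integer candidate from the rational root theorem (±divisors of 19) is a root, so the roots are irrational. The cubic discriminant is Δ = -464 < 0, so there is one real root and a complex-conjugate pair. p(3) = -16 and p(4) = 17 have opposite signs, so a root lies in (3, 4); Newton's method refines it to λ ≈ 3.5708. Dividing out (λ - (3.5708)) leaves approximately λ^2 + 4.5708λ + 5.321. For λ^2 + 4.5708λ + 5.321 the discriminant is -0.3923. It is negative, so the remaining roots are the complex-conjugate pair λ ≈ -2.2854 ± 0.3132i. Their product equals the constant term, so |λ|^2 ≈ 5.321 and |λ| ≈ 2.3067.
Thus the eigenvalues (to 4 decimals) are 3.5708 (modulus 3.5708); -2.2854 ± 0.3132i (modulus 2.3067). The spectral radius is the largest modulus: r(A) ≈ 3.5708. (Cross-check: r(A) ≤ ||A||_2 ≈ 6.1395; equality holds whenever A is normal, though it can also hold for some non-normal A.)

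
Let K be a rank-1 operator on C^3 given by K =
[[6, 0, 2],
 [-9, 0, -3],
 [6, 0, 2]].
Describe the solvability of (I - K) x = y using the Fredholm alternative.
(I - K) is invertible (det(I - K) = -7 ≠ 0), so for every y in C^3 the equation (I - K) x = y has a unique solution.

K has rank 1, so it is an outer product K = u v^T: every row of K is a multiple of one row vector. Reading off the entries, u = (2, -3, 2) and v = (3, 0, 1) (row i of K equals u_i·v^T). A rank-one matrix u v^T satisfies K u = u (v·u) and kills the (2)-dimensional subspace v^⊥, so its characteristic polynomial is lambda^2 (lambda - v·u) with v·u = tr K = 8. Hence the eigenvalues of I - K are 1 (multiplicity 2) and 1 - (8) = -7, so det(I - K) = -7. (Direct check: I - K =
[[-5, 0, -2],
 [9, 1, 3],
 [-6, 0, -1]]
has determinant -7.) The finite-dimensional Fredholm alternative says: either (I - K) is invertible, or ker(I - K) ≠ {0} and then range(I - K) = ker((I - K)^*)^⊥, with dim ker(I - K) = dim ker((I - K)^*). Since det(I - K) ≠ 0, 1 is not an eigenvalue of K and ker(I - K) = {0}, so we are in the first case: for every y there is a unique x = (I - K)^(-1) y. Explicitly, by the Sherman–Morrison formula, (I - u v^T)^(-1) = I + u v^T/(1 - v·u), i.e. (I - K)^(-1) = I + K/(-7).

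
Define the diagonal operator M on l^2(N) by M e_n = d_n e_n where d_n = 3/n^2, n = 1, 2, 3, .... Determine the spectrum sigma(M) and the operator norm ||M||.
sigma(M) = {3/n^2 : n ≥ 1} ∪ {0}; ||M|| = 3

A bounded diagonal operator on l^2 with diagonal entries d_n has spectrum equal to the closure of {d_n : n ≥ 1}: every d_n is an eigenvalue (with eigenvector e_n), so {d_n} ⊂ sigma(M); the spectrum is closed, so its closure is too; and for lambda not in the closure, (M - lambda I) has bounded inverse (the diagonal entries 1/(d_n - lambda) are bounded). For our sequence d_n = 3/n^2, n = 1, 2, 3, ...:
  - {d_n} = {3/n^2 : n ≥ 1}; the only limit point is 0
  - closure = {3/n^2 : n ≥ 1} ∪ {0}
For the norm: a diagonal operator has ||M|| = sup_n |d_n|. Here d_n = 3/n^2 is positive and decreasing, so sup_n |d_n| = d_1 = 3. So ||M|| = 3.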